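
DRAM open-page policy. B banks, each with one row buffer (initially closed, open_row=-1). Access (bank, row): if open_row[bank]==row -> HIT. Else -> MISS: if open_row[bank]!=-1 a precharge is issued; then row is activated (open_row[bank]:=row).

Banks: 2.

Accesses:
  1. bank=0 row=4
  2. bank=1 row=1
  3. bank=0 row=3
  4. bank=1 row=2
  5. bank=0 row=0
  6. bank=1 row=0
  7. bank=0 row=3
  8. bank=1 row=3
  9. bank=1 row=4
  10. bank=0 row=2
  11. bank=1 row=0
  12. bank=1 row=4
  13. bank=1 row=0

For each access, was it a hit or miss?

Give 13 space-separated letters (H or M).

Acc 1: bank0 row4 -> MISS (open row4); precharges=0
Acc 2: bank1 row1 -> MISS (open row1); precharges=0
Acc 3: bank0 row3 -> MISS (open row3); precharges=1
Acc 4: bank1 row2 -> MISS (open row2); precharges=2
Acc 5: bank0 row0 -> MISS (open row0); precharges=3
Acc 6: bank1 row0 -> MISS (open row0); precharges=4
Acc 7: bank0 row3 -> MISS (open row3); precharges=5
Acc 8: bank1 row3 -> MISS (open row3); precharges=6
Acc 9: bank1 row4 -> MISS (open row4); precharges=7
Acc 10: bank0 row2 -> MISS (open row2); precharges=8
Acc 11: bank1 row0 -> MISS (open row0); precharges=9
Acc 12: bank1 row4 -> MISS (open row4); precharges=10
Acc 13: bank1 row0 -> MISS (open row0); precharges=11

Answer: M M M M M M M M M M M M M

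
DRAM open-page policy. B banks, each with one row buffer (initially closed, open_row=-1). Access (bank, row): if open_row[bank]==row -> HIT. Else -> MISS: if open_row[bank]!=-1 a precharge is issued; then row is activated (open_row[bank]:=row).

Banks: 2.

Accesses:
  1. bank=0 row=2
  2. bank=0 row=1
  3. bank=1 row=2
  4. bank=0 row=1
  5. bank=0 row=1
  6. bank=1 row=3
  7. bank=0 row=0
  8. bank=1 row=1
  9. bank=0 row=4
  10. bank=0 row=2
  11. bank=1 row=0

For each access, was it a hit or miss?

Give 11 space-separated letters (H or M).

Acc 1: bank0 row2 -> MISS (open row2); precharges=0
Acc 2: bank0 row1 -> MISS (open row1); precharges=1
Acc 3: bank1 row2 -> MISS (open row2); precharges=1
Acc 4: bank0 row1 -> HIT
Acc 5: bank0 row1 -> HIT
Acc 6: bank1 row3 -> MISS (open row3); precharges=2
Acc 7: bank0 row0 -> MISS (open row0); precharges=3
Acc 8: bank1 row1 -> MISS (open row1); precharges=4
Acc 9: bank0 row4 -> MISS (open row4); precharges=5
Acc 10: bank0 row2 -> MISS (open row2); precharges=6
Acc 11: bank1 row0 -> MISS (open row0); precharges=7

Answer: M M M H H M M M M M M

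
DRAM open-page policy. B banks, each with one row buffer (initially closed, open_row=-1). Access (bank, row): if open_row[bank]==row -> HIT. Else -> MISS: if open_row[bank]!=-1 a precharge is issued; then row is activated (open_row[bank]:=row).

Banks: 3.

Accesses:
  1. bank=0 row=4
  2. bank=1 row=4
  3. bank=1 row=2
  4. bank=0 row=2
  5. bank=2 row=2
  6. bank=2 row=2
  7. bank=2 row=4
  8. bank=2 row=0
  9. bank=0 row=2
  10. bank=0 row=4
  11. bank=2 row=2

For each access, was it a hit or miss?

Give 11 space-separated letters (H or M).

Answer: M M M M M H M M H M M

Derivation:
Acc 1: bank0 row4 -> MISS (open row4); precharges=0
Acc 2: bank1 row4 -> MISS (open row4); precharges=0
Acc 3: bank1 row2 -> MISS (open row2); precharges=1
Acc 4: bank0 row2 -> MISS (open row2); precharges=2
Acc 5: bank2 row2 -> MISS (open row2); precharges=2
Acc 6: bank2 row2 -> HIT
Acc 7: bank2 row4 -> MISS (open row4); precharges=3
Acc 8: bank2 row0 -> MISS (open row0); precharges=4
Acc 9: bank0 row2 -> HIT
Acc 10: bank0 row4 -> MISS (open row4); precharges=5
Acc 11: bank2 row2 -> MISS (open row2); precharges=6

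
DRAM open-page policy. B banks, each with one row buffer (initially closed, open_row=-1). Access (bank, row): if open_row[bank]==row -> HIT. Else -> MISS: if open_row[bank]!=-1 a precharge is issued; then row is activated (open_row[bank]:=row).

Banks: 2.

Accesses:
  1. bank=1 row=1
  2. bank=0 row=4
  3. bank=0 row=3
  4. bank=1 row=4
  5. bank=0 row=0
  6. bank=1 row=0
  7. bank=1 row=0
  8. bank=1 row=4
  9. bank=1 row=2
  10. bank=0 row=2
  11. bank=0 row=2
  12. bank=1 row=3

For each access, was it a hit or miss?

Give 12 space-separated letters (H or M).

Acc 1: bank1 row1 -> MISS (open row1); precharges=0
Acc 2: bank0 row4 -> MISS (open row4); precharges=0
Acc 3: bank0 row3 -> MISS (open row3); precharges=1
Acc 4: bank1 row4 -> MISS (open row4); precharges=2
Acc 5: bank0 row0 -> MISS (open row0); precharges=3
Acc 6: bank1 row0 -> MISS (open row0); precharges=4
Acc 7: bank1 row0 -> HIT
Acc 8: bank1 row4 -> MISS (open row4); precharges=5
Acc 9: bank1 row2 -> MISS (open row2); precharges=6
Acc 10: bank0 row2 -> MISS (open row2); precharges=7
Acc 11: bank0 row2 -> HIT
Acc 12: bank1 row3 -> MISS (open row3); precharges=8

Answer: M M M M M M H M M M H M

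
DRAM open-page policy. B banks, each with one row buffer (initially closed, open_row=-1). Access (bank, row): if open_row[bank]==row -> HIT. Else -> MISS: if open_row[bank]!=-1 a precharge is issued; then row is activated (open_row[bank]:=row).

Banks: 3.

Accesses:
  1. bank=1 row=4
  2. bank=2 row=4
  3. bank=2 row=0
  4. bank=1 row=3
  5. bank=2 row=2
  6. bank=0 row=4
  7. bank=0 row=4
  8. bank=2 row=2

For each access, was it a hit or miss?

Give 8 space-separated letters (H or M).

Acc 1: bank1 row4 -> MISS (open row4); precharges=0
Acc 2: bank2 row4 -> MISS (open row4); precharges=0
Acc 3: bank2 row0 -> MISS (open row0); precharges=1
Acc 4: bank1 row3 -> MISS (open row3); precharges=2
Acc 5: bank2 row2 -> MISS (open row2); precharges=3
Acc 6: bank0 row4 -> MISS (open row4); precharges=3
Acc 7: bank0 row4 -> HIT
Acc 8: bank2 row2 -> HIT

Answer: M M M M M M H H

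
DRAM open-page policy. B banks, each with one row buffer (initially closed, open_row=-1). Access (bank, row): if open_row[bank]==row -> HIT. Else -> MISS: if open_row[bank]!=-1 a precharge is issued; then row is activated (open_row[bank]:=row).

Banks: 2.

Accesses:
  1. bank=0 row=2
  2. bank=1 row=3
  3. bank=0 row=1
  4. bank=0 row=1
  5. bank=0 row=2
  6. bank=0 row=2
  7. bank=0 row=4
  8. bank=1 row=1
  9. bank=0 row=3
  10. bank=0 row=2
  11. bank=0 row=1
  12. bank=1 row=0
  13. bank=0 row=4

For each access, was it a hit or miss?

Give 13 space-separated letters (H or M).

Answer: M M M H M H M M M M M M M

Derivation:
Acc 1: bank0 row2 -> MISS (open row2); precharges=0
Acc 2: bank1 row3 -> MISS (open row3); precharges=0
Acc 3: bank0 row1 -> MISS (open row1); precharges=1
Acc 4: bank0 row1 -> HIT
Acc 5: bank0 row2 -> MISS (open row2); precharges=2
Acc 6: bank0 row2 -> HIT
Acc 7: bank0 row4 -> MISS (open row4); precharges=3
Acc 8: bank1 row1 -> MISS (open row1); precharges=4
Acc 9: bank0 row3 -> MISS (open row3); precharges=5
Acc 10: bank0 row2 -> MISS (open row2); precharges=6
Acc 11: bank0 row1 -> MISS (open row1); precharges=7
Acc 12: bank1 row0 -> MISS (open row0); precharges=8
Acc 13: bank0 row4 -> MISS (open row4); precharges=9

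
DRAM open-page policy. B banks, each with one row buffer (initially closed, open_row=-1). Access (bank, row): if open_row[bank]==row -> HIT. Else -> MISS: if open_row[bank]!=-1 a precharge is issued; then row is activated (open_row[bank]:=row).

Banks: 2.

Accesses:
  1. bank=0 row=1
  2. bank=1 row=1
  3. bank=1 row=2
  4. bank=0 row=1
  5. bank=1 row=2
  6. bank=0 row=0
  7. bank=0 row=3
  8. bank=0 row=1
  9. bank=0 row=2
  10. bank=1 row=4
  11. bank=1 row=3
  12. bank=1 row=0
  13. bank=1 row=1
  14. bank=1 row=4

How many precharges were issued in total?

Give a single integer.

Acc 1: bank0 row1 -> MISS (open row1); precharges=0
Acc 2: bank1 row1 -> MISS (open row1); precharges=0
Acc 3: bank1 row2 -> MISS (open row2); precharges=1
Acc 4: bank0 row1 -> HIT
Acc 5: bank1 row2 -> HIT
Acc 6: bank0 row0 -> MISS (open row0); precharges=2
Acc 7: bank0 row3 -> MISS (open row3); precharges=3
Acc 8: bank0 row1 -> MISS (open row1); precharges=4
Acc 9: bank0 row2 -> MISS (open row2); precharges=5
Acc 10: bank1 row4 -> MISS (open row4); precharges=6
Acc 11: bank1 row3 -> MISS (open row3); precharges=7
Acc 12: bank1 row0 -> MISS (open row0); precharges=8
Acc 13: bank1 row1 -> MISS (open row1); precharges=9
Acc 14: bank1 row4 -> MISS (open row4); precharges=10

Answer: 10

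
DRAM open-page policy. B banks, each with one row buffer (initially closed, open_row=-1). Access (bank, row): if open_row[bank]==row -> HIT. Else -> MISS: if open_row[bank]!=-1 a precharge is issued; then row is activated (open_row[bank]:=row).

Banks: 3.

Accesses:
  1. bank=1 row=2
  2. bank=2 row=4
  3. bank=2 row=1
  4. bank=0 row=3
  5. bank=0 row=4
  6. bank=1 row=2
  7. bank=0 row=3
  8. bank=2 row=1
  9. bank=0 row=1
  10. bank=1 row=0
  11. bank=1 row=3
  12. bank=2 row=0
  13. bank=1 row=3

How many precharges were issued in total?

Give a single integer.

Acc 1: bank1 row2 -> MISS (open row2); precharges=0
Acc 2: bank2 row4 -> MISS (open row4); precharges=0
Acc 3: bank2 row1 -> MISS (open row1); precharges=1
Acc 4: bank0 row3 -> MISS (open row3); precharges=1
Acc 5: bank0 row4 -> MISS (open row4); precharges=2
Acc 6: bank1 row2 -> HIT
Acc 7: bank0 row3 -> MISS (open row3); precharges=3
Acc 8: bank2 row1 -> HIT
Acc 9: bank0 row1 -> MISS (open row1); precharges=4
Acc 10: bank1 row0 -> MISS (open row0); precharges=5
Acc 11: bank1 row3 -> MISS (open row3); precharges=6
Acc 12: bank2 row0 -> MISS (open row0); precharges=7
Acc 13: bank1 row3 -> HIT

Answer: 7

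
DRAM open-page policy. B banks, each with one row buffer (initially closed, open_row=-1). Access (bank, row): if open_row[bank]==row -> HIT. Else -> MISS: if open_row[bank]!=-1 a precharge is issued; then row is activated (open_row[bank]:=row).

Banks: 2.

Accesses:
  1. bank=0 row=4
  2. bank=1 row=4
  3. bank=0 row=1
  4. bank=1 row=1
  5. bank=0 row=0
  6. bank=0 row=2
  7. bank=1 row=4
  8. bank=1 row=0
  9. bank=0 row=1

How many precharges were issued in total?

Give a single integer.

Answer: 7

Derivation:
Acc 1: bank0 row4 -> MISS (open row4); precharges=0
Acc 2: bank1 row4 -> MISS (open row4); precharges=0
Acc 3: bank0 row1 -> MISS (open row1); precharges=1
Acc 4: bank1 row1 -> MISS (open row1); precharges=2
Acc 5: bank0 row0 -> MISS (open row0); precharges=3
Acc 6: bank0 row2 -> MISS (open row2); precharges=4
Acc 7: bank1 row4 -> MISS (open row4); precharges=5
Acc 8: bank1 row0 -> MISS (open row0); precharges=6
Acc 9: bank0 row1 -> MISS (open row1); precharges=7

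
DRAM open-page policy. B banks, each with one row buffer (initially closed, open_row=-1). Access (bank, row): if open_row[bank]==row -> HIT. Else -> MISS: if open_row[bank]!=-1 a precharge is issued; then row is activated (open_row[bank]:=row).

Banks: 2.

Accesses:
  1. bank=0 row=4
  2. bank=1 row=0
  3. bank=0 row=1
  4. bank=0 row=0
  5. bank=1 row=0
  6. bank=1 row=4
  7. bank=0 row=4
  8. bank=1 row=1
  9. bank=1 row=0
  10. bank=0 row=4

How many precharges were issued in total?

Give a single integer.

Acc 1: bank0 row4 -> MISS (open row4); precharges=0
Acc 2: bank1 row0 -> MISS (open row0); precharges=0
Acc 3: bank0 row1 -> MISS (open row1); precharges=1
Acc 4: bank0 row0 -> MISS (open row0); precharges=2
Acc 5: bank1 row0 -> HIT
Acc 6: bank1 row4 -> MISS (open row4); precharges=3
Acc 7: bank0 row4 -> MISS (open row4); precharges=4
Acc 8: bank1 row1 -> MISS (open row1); precharges=5
Acc 9: bank1 row0 -> MISS (open row0); precharges=6
Acc 10: bank0 row4 -> HIT

Answer: 6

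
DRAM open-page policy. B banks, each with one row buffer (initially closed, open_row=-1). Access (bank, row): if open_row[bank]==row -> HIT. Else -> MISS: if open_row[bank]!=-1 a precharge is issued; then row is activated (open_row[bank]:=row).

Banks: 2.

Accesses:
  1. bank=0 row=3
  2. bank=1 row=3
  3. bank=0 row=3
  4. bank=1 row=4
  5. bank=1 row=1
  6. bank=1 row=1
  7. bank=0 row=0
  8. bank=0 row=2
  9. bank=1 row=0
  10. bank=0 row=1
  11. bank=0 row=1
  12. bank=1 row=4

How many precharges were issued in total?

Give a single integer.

Acc 1: bank0 row3 -> MISS (open row3); precharges=0
Acc 2: bank1 row3 -> MISS (open row3); precharges=0
Acc 3: bank0 row3 -> HIT
Acc 4: bank1 row4 -> MISS (open row4); precharges=1
Acc 5: bank1 row1 -> MISS (open row1); precharges=2
Acc 6: bank1 row1 -> HIT
Acc 7: bank0 row0 -> MISS (open row0); precharges=3
Acc 8: bank0 row2 -> MISS (open row2); precharges=4
Acc 9: bank1 row0 -> MISS (open row0); precharges=5
Acc 10: bank0 row1 -> MISS (open row1); precharges=6
Acc 11: bank0 row1 -> HIT
Acc 12: bank1 row4 -> MISS (open row4); precharges=7

Answer: 7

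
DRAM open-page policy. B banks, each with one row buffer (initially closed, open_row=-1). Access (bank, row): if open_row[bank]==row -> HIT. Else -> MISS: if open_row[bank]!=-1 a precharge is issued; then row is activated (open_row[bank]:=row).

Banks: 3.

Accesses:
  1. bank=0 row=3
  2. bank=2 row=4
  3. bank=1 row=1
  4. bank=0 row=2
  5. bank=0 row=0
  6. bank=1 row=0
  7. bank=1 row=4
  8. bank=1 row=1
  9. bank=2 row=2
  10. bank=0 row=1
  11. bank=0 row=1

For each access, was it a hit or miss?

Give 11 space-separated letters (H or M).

Acc 1: bank0 row3 -> MISS (open row3); precharges=0
Acc 2: bank2 row4 -> MISS (open row4); precharges=0
Acc 3: bank1 row1 -> MISS (open row1); precharges=0
Acc 4: bank0 row2 -> MISS (open row2); precharges=1
Acc 5: bank0 row0 -> MISS (open row0); precharges=2
Acc 6: bank1 row0 -> MISS (open row0); precharges=3
Acc 7: bank1 row4 -> MISS (open row4); precharges=4
Acc 8: bank1 row1 -> MISS (open row1); precharges=5
Acc 9: bank2 row2 -> MISS (open row2); precharges=6
Acc 10: bank0 row1 -> MISS (open row1); precharges=7
Acc 11: bank0 row1 -> HIT

Answer: M M M M M M M M M M H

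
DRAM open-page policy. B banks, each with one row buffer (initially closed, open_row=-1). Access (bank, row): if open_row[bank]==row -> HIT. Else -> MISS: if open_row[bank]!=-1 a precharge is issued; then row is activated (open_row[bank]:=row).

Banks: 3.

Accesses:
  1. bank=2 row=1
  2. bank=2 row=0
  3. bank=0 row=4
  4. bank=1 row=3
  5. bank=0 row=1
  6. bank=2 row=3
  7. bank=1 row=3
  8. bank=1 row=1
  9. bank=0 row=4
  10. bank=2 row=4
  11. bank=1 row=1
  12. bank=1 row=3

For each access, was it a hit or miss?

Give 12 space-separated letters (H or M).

Answer: M M M M M M H M M M H M

Derivation:
Acc 1: bank2 row1 -> MISS (open row1); precharges=0
Acc 2: bank2 row0 -> MISS (open row0); precharges=1
Acc 3: bank0 row4 -> MISS (open row4); precharges=1
Acc 4: bank1 row3 -> MISS (open row3); precharges=1
Acc 5: bank0 row1 -> MISS (open row1); precharges=2
Acc 6: bank2 row3 -> MISS (open row3); precharges=3
Acc 7: bank1 row3 -> HIT
Acc 8: bank1 row1 -> MISS (open row1); precharges=4
Acc 9: bank0 row4 -> MISS (open row4); precharges=5
Acc 10: bank2 row4 -> MISS (open row4); precharges=6
Acc 11: bank1 row1 -> HIT
Acc 12: bank1 row3 -> MISS (open row3); precharges=7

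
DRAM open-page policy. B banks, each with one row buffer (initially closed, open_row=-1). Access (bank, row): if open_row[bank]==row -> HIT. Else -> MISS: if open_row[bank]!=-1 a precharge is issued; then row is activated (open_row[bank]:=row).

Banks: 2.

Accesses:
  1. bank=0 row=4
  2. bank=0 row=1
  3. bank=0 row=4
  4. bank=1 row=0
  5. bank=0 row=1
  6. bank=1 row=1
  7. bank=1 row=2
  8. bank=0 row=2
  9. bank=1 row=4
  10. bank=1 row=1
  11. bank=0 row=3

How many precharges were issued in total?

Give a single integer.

Acc 1: bank0 row4 -> MISS (open row4); precharges=0
Acc 2: bank0 row1 -> MISS (open row1); precharges=1
Acc 3: bank0 row4 -> MISS (open row4); precharges=2
Acc 4: bank1 row0 -> MISS (open row0); precharges=2
Acc 5: bank0 row1 -> MISS (open row1); precharges=3
Acc 6: bank1 row1 -> MISS (open row1); precharges=4
Acc 7: bank1 row2 -> MISS (open row2); precharges=5
Acc 8: bank0 row2 -> MISS (open row2); precharges=6
Acc 9: bank1 row4 -> MISS (open row4); precharges=7
Acc 10: bank1 row1 -> MISS (open row1); precharges=8
Acc 11: bank0 row3 -> MISS (open row3); precharges=9

Answer: 9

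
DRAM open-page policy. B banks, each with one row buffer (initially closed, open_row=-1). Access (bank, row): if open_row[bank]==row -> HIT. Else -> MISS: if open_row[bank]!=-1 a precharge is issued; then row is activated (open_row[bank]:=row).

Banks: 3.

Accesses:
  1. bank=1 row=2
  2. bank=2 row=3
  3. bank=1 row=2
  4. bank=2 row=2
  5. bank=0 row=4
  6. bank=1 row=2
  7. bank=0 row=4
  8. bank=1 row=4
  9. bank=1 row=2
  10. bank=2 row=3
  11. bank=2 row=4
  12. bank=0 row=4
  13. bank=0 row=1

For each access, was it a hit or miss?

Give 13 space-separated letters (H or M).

Answer: M M H M M H H M M M M H M

Derivation:
Acc 1: bank1 row2 -> MISS (open row2); precharges=0
Acc 2: bank2 row3 -> MISS (open row3); precharges=0
Acc 3: bank1 row2 -> HIT
Acc 4: bank2 row2 -> MISS (open row2); precharges=1
Acc 5: bank0 row4 -> MISS (open row4); precharges=1
Acc 6: bank1 row2 -> HIT
Acc 7: bank0 row4 -> HIT
Acc 8: bank1 row4 -> MISS (open row4); precharges=2
Acc 9: bank1 row2 -> MISS (open row2); precharges=3
Acc 10: bank2 row3 -> MISS (open row3); precharges=4
Acc 11: bank2 row4 -> MISS (open row4); precharges=5
Acc 12: bank0 row4 -> HIT
Acc 13: bank0 row1 -> MISS (open row1); precharges=6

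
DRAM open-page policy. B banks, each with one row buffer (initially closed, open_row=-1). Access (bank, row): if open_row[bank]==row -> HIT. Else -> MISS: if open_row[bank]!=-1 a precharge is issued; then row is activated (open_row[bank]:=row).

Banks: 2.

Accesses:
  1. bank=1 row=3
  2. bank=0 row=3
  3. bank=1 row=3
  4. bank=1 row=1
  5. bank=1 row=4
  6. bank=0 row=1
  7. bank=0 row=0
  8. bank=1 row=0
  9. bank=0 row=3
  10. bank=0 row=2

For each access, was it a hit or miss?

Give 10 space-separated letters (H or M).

Answer: M M H M M M M M M M

Derivation:
Acc 1: bank1 row3 -> MISS (open row3); precharges=0
Acc 2: bank0 row3 -> MISS (open row3); precharges=0
Acc 3: bank1 row3 -> HIT
Acc 4: bank1 row1 -> MISS (open row1); precharges=1
Acc 5: bank1 row4 -> MISS (open row4); precharges=2
Acc 6: bank0 row1 -> MISS (open row1); precharges=3
Acc 7: bank0 row0 -> MISS (open row0); precharges=4
Acc 8: bank1 row0 -> MISS (open row0); precharges=5
Acc 9: bank0 row3 -> MISS (open row3); precharges=6
Acc 10: bank0 row2 -> MISS (open row2); precharges=7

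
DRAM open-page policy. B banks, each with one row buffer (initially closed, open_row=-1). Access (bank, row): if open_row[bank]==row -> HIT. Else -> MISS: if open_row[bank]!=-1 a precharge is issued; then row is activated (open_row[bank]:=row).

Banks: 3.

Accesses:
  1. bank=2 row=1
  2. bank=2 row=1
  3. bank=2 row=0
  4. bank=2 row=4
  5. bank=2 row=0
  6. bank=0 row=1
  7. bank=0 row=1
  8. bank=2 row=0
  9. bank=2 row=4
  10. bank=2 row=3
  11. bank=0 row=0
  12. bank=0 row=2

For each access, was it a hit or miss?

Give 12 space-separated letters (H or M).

Answer: M H M M M M H H M M M M

Derivation:
Acc 1: bank2 row1 -> MISS (open row1); precharges=0
Acc 2: bank2 row1 -> HIT
Acc 3: bank2 row0 -> MISS (open row0); precharges=1
Acc 4: bank2 row4 -> MISS (open row4); precharges=2
Acc 5: bank2 row0 -> MISS (open row0); precharges=3
Acc 6: bank0 row1 -> MISS (open row1); precharges=3
Acc 7: bank0 row1 -> HIT
Acc 8: bank2 row0 -> HIT
Acc 9: bank2 row4 -> MISS (open row4); precharges=4
Acc 10: bank2 row3 -> MISS (open row3); precharges=5
Acc 11: bank0 row0 -> MISS (open row0); precharges=6
Acc 12: bank0 row2 -> MISS (open row2); precharges=7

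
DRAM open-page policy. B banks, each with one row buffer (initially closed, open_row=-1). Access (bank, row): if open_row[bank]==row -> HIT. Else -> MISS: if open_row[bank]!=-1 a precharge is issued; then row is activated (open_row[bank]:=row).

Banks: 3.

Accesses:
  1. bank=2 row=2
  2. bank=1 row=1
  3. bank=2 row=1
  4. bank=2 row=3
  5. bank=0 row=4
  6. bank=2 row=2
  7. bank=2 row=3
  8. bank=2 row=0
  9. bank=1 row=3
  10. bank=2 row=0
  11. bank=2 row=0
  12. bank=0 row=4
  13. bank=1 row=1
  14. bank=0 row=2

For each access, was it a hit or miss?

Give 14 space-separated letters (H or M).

Answer: M M M M M M M M M H H H M M

Derivation:
Acc 1: bank2 row2 -> MISS (open row2); precharges=0
Acc 2: bank1 row1 -> MISS (open row1); precharges=0
Acc 3: bank2 row1 -> MISS (open row1); precharges=1
Acc 4: bank2 row3 -> MISS (open row3); precharges=2
Acc 5: bank0 row4 -> MISS (open row4); precharges=2
Acc 6: bank2 row2 -> MISS (open row2); precharges=3
Acc 7: bank2 row3 -> MISS (open row3); precharges=4
Acc 8: bank2 row0 -> MISS (open row0); precharges=5
Acc 9: bank1 row3 -> MISS (open row3); precharges=6
Acc 10: bank2 row0 -> HIT
Acc 11: bank2 row0 -> HIT
Acc 12: bank0 row4 -> HIT
Acc 13: bank1 row1 -> MISS (open row1); precharges=7
Acc 14: bank0 row2 -> MISS (open row2); precharges=8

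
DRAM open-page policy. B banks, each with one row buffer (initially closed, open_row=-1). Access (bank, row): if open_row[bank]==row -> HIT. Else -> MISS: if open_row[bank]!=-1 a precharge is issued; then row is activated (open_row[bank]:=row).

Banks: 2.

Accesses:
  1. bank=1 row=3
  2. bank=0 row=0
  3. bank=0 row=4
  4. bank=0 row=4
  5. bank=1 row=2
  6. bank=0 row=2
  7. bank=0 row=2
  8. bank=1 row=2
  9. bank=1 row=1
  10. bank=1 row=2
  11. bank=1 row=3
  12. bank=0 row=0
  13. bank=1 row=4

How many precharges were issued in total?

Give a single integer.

Acc 1: bank1 row3 -> MISS (open row3); precharges=0
Acc 2: bank0 row0 -> MISS (open row0); precharges=0
Acc 3: bank0 row4 -> MISS (open row4); precharges=1
Acc 4: bank0 row4 -> HIT
Acc 5: bank1 row2 -> MISS (open row2); precharges=2
Acc 6: bank0 row2 -> MISS (open row2); precharges=3
Acc 7: bank0 row2 -> HIT
Acc 8: bank1 row2 -> HIT
Acc 9: bank1 row1 -> MISS (open row1); precharges=4
Acc 10: bank1 row2 -> MISS (open row2); precharges=5
Acc 11: bank1 row3 -> MISS (open row3); precharges=6
Acc 12: bank0 row0 -> MISS (open row0); precharges=7
Acc 13: bank1 row4 -> MISS (open row4); precharges=8

Answer: 8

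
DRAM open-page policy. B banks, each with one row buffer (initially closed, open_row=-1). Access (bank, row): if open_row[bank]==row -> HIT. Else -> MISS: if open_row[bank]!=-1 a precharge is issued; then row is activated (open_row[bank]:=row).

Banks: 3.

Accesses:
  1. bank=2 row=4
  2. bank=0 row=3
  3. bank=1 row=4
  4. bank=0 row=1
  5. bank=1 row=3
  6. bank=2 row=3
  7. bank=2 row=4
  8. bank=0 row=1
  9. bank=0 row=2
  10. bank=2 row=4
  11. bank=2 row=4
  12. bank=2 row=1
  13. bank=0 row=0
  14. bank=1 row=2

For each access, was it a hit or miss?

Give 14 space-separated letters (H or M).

Acc 1: bank2 row4 -> MISS (open row4); precharges=0
Acc 2: bank0 row3 -> MISS (open row3); precharges=0
Acc 3: bank1 row4 -> MISS (open row4); precharges=0
Acc 4: bank0 row1 -> MISS (open row1); precharges=1
Acc 5: bank1 row3 -> MISS (open row3); precharges=2
Acc 6: bank2 row3 -> MISS (open row3); precharges=3
Acc 7: bank2 row4 -> MISS (open row4); precharges=4
Acc 8: bank0 row1 -> HIT
Acc 9: bank0 row2 -> MISS (open row2); precharges=5
Acc 10: bank2 row4 -> HIT
Acc 11: bank2 row4 -> HIT
Acc 12: bank2 row1 -> MISS (open row1); precharges=6
Acc 13: bank0 row0 -> MISS (open row0); precharges=7
Acc 14: bank1 row2 -> MISS (open row2); precharges=8

Answer: M M M M M M M H M H H M M M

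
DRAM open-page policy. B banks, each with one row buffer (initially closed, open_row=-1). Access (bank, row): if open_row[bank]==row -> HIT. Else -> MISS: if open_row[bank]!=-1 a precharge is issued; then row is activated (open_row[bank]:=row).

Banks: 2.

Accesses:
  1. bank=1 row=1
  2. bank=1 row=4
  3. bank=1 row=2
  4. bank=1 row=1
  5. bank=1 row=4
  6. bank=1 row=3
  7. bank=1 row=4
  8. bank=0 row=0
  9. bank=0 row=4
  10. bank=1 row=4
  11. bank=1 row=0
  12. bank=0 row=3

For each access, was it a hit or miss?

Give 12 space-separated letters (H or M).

Acc 1: bank1 row1 -> MISS (open row1); precharges=0
Acc 2: bank1 row4 -> MISS (open row4); precharges=1
Acc 3: bank1 row2 -> MISS (open row2); precharges=2
Acc 4: bank1 row1 -> MISS (open row1); precharges=3
Acc 5: bank1 row4 -> MISS (open row4); precharges=4
Acc 6: bank1 row3 -> MISS (open row3); precharges=5
Acc 7: bank1 row4 -> MISS (open row4); precharges=6
Acc 8: bank0 row0 -> MISS (open row0); precharges=6
Acc 9: bank0 row4 -> MISS (open row4); precharges=7
Acc 10: bank1 row4 -> HIT
Acc 11: bank1 row0 -> MISS (open row0); precharges=8
Acc 12: bank0 row3 -> MISS (open row3); precharges=9

Answer: M M M M M M M M M H M M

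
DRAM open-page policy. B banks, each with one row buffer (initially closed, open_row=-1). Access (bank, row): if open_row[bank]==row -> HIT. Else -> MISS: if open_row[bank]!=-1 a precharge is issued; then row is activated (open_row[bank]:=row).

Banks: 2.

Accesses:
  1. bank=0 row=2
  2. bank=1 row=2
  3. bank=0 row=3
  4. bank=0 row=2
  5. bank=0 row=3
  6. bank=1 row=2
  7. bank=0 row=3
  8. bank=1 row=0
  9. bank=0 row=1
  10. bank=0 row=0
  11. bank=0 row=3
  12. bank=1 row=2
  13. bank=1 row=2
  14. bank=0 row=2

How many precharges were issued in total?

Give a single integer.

Answer: 9

Derivation:
Acc 1: bank0 row2 -> MISS (open row2); precharges=0
Acc 2: bank1 row2 -> MISS (open row2); precharges=0
Acc 3: bank0 row3 -> MISS (open row3); precharges=1
Acc 4: bank0 row2 -> MISS (open row2); precharges=2
Acc 5: bank0 row3 -> MISS (open row3); precharges=3
Acc 6: bank1 row2 -> HIT
Acc 7: bank0 row3 -> HIT
Acc 8: bank1 row0 -> MISS (open row0); precharges=4
Acc 9: bank0 row1 -> MISS (open row1); precharges=5
Acc 10: bank0 row0 -> MISS (open row0); precharges=6
Acc 11: bank0 row3 -> MISS (open row3); precharges=7
Acc 12: bank1 row2 -> MISS (open row2); precharges=8
Acc 13: bank1 row2 -> HIT
Acc 14: bank0 row2 -> MISS (open row2); precharges=9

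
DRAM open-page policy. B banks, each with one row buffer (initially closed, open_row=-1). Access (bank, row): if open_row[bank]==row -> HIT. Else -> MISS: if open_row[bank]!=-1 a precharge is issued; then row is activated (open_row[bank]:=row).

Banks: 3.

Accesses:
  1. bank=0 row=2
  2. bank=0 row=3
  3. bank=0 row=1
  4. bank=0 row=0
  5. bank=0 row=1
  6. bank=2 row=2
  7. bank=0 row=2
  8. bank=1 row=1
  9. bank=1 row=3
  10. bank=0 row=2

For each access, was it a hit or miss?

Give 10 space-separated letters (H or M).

Answer: M M M M M M M M M H

Derivation:
Acc 1: bank0 row2 -> MISS (open row2); precharges=0
Acc 2: bank0 row3 -> MISS (open row3); precharges=1
Acc 3: bank0 row1 -> MISS (open row1); precharges=2
Acc 4: bank0 row0 -> MISS (open row0); precharges=3
Acc 5: bank0 row1 -> MISS (open row1); precharges=4
Acc 6: bank2 row2 -> MISS (open row2); precharges=4
Acc 7: bank0 row2 -> MISS (open row2); precharges=5
Acc 8: bank1 row1 -> MISS (open row1); precharges=5
Acc 9: bank1 row3 -> MISS (open row3); precharges=6
Acc 10: bank0 row2 -> HIT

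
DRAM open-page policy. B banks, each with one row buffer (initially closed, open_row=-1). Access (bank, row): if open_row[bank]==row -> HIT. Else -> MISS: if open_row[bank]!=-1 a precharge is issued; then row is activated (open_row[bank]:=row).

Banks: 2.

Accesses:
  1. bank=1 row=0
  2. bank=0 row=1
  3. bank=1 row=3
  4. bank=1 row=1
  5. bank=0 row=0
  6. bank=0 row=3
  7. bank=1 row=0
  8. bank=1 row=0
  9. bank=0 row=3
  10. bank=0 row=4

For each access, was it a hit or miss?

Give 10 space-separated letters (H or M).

Answer: M M M M M M M H H M

Derivation:
Acc 1: bank1 row0 -> MISS (open row0); precharges=0
Acc 2: bank0 row1 -> MISS (open row1); precharges=0
Acc 3: bank1 row3 -> MISS (open row3); precharges=1
Acc 4: bank1 row1 -> MISS (open row1); precharges=2
Acc 5: bank0 row0 -> MISS (open row0); precharges=3
Acc 6: bank0 row3 -> MISS (open row3); precharges=4
Acc 7: bank1 row0 -> MISS (open row0); precharges=5
Acc 8: bank1 row0 -> HIT
Acc 9: bank0 row3 -> HIT
Acc 10: bank0 row4 -> MISS (open row4); precharges=6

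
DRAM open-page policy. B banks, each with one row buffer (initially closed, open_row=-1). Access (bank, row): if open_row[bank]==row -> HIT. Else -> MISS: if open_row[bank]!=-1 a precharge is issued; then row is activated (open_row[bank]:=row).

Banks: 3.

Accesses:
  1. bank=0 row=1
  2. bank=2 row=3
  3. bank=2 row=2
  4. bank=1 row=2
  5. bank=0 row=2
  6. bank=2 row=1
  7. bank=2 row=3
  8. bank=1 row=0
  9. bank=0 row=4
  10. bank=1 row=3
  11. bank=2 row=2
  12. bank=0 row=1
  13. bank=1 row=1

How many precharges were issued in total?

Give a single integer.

Answer: 10

Derivation:
Acc 1: bank0 row1 -> MISS (open row1); precharges=0
Acc 2: bank2 row3 -> MISS (open row3); precharges=0
Acc 3: bank2 row2 -> MISS (open row2); precharges=1
Acc 4: bank1 row2 -> MISS (open row2); precharges=1
Acc 5: bank0 row2 -> MISS (open row2); precharges=2
Acc 6: bank2 row1 -> MISS (open row1); precharges=3
Acc 7: bank2 row3 -> MISS (open row3); precharges=4
Acc 8: bank1 row0 -> MISS (open row0); precharges=5
Acc 9: bank0 row4 -> MISS (open row4); precharges=6
Acc 10: bank1 row3 -> MISS (open row3); precharges=7
Acc 11: bank2 row2 -> MISS (open row2); precharges=8
Acc 12: bank0 row1 -> MISS (open row1); precharges=9
Acc 13: bank1 row1 -> MISS (open row1); precharges=10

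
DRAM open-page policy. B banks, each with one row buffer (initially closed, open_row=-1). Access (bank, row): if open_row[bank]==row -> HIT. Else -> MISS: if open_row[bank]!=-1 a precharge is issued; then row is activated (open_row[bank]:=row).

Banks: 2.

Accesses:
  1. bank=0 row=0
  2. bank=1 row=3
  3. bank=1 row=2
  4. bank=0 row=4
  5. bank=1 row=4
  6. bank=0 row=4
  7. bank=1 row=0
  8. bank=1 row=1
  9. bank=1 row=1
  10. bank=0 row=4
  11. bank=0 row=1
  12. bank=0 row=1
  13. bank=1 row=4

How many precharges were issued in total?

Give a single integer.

Acc 1: bank0 row0 -> MISS (open row0); precharges=0
Acc 2: bank1 row3 -> MISS (open row3); precharges=0
Acc 3: bank1 row2 -> MISS (open row2); precharges=1
Acc 4: bank0 row4 -> MISS (open row4); precharges=2
Acc 5: bank1 row4 -> MISS (open row4); precharges=3
Acc 6: bank0 row4 -> HIT
Acc 7: bank1 row0 -> MISS (open row0); precharges=4
Acc 8: bank1 row1 -> MISS (open row1); precharges=5
Acc 9: bank1 row1 -> HIT
Acc 10: bank0 row4 -> HIT
Acc 11: bank0 row1 -> MISS (open row1); precharges=6
Acc 12: bank0 row1 -> HIT
Acc 13: bank1 row4 -> MISS (open row4); precharges=7

Answer: 7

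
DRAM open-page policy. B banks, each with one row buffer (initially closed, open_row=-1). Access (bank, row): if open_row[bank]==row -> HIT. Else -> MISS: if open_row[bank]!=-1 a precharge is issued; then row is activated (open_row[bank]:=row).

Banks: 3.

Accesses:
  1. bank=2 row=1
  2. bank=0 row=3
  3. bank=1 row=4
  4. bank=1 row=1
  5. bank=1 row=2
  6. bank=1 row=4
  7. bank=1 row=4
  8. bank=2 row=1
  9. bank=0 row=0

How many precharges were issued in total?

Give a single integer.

Acc 1: bank2 row1 -> MISS (open row1); precharges=0
Acc 2: bank0 row3 -> MISS (open row3); precharges=0
Acc 3: bank1 row4 -> MISS (open row4); precharges=0
Acc 4: bank1 row1 -> MISS (open row1); precharges=1
Acc 5: bank1 row2 -> MISS (open row2); precharges=2
Acc 6: bank1 row4 -> MISS (open row4); precharges=3
Acc 7: bank1 row4 -> HIT
Acc 8: bank2 row1 -> HIT
Acc 9: bank0 row0 -> MISS (open row0); precharges=4

Answer: 4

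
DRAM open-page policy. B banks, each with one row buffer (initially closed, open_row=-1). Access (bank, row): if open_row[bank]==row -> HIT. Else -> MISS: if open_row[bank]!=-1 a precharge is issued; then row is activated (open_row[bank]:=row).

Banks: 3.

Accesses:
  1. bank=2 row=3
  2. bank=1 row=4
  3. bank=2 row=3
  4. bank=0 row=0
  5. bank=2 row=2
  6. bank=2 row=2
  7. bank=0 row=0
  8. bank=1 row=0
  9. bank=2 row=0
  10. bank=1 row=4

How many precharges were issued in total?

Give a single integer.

Answer: 4

Derivation:
Acc 1: bank2 row3 -> MISS (open row3); precharges=0
Acc 2: bank1 row4 -> MISS (open row4); precharges=0
Acc 3: bank2 row3 -> HIT
Acc 4: bank0 row0 -> MISS (open row0); precharges=0
Acc 5: bank2 row2 -> MISS (open row2); precharges=1
Acc 6: bank2 row2 -> HIT
Acc 7: bank0 row0 -> HIT
Acc 8: bank1 row0 -> MISS (open row0); precharges=2
Acc 9: bank2 row0 -> MISS (open row0); precharges=3
Acc 10: bank1 row4 -> MISS (open row4); precharges=4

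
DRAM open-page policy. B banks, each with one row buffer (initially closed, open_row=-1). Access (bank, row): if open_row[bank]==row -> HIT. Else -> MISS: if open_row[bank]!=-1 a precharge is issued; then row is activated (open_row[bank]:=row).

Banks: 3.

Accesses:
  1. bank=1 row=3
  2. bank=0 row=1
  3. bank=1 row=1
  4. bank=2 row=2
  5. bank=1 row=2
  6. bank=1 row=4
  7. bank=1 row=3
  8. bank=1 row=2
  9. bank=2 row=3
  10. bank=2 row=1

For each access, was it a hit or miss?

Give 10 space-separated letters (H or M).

Acc 1: bank1 row3 -> MISS (open row3); precharges=0
Acc 2: bank0 row1 -> MISS (open row1); precharges=0
Acc 3: bank1 row1 -> MISS (open row1); precharges=1
Acc 4: bank2 row2 -> MISS (open row2); precharges=1
Acc 5: bank1 row2 -> MISS (open row2); precharges=2
Acc 6: bank1 row4 -> MISS (open row4); precharges=3
Acc 7: bank1 row3 -> MISS (open row3); precharges=4
Acc 8: bank1 row2 -> MISS (open row2); precharges=5
Acc 9: bank2 row3 -> MISS (open row3); precharges=6
Acc 10: bank2 row1 -> MISS (open row1); precharges=7

Answer: M M M M M M M M M M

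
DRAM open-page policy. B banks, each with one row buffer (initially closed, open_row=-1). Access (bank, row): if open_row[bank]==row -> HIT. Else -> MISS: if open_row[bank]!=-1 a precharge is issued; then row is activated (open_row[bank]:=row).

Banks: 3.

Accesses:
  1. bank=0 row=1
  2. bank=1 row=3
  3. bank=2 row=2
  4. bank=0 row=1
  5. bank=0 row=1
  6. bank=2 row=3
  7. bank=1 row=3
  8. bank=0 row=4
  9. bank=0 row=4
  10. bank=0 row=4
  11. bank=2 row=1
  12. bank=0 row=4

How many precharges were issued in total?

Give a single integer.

Answer: 3

Derivation:
Acc 1: bank0 row1 -> MISS (open row1); precharges=0
Acc 2: bank1 row3 -> MISS (open row3); precharges=0
Acc 3: bank2 row2 -> MISS (open row2); precharges=0
Acc 4: bank0 row1 -> HIT
Acc 5: bank0 row1 -> HIT
Acc 6: bank2 row3 -> MISS (open row3); precharges=1
Acc 7: bank1 row3 -> HIT
Acc 8: bank0 row4 -> MISS (open row4); precharges=2
Acc 9: bank0 row4 -> HIT
Acc 10: bank0 row4 -> HIT
Acc 11: bank2 row1 -> MISS (open row1); precharges=3
Acc 12: bank0 row4 -> HIT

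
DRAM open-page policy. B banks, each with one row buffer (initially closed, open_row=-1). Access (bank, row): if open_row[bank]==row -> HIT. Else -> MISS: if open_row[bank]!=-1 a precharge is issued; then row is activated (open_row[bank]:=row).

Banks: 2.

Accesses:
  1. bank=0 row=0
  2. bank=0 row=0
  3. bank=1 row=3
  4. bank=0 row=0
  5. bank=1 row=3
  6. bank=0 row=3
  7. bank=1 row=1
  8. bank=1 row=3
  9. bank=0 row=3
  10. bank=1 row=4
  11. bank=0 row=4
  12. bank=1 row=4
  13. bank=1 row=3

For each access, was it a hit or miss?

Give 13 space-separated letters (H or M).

Answer: M H M H H M M M H M M H M

Derivation:
Acc 1: bank0 row0 -> MISS (open row0); precharges=0
Acc 2: bank0 row0 -> HIT
Acc 3: bank1 row3 -> MISS (open row3); precharges=0
Acc 4: bank0 row0 -> HIT
Acc 5: bank1 row3 -> HIT
Acc 6: bank0 row3 -> MISS (open row3); precharges=1
Acc 7: bank1 row1 -> MISS (open row1); precharges=2
Acc 8: bank1 row3 -> MISS (open row3); precharges=3
Acc 9: bank0 row3 -> HIT
Acc 10: bank1 row4 -> MISS (open row4); precharges=4
Acc 11: bank0 row4 -> MISS (open row4); precharges=5
Acc 12: bank1 row4 -> HIT
Acc 13: bank1 row3 -> MISS (open row3); precharges=6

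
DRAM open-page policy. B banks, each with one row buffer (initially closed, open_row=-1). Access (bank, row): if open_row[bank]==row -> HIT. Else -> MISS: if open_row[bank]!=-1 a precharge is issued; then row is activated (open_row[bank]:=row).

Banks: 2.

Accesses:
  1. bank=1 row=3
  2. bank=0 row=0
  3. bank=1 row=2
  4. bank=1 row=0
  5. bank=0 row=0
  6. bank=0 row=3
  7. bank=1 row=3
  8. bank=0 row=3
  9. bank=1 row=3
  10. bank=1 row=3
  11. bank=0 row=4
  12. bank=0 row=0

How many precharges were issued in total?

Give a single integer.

Acc 1: bank1 row3 -> MISS (open row3); precharges=0
Acc 2: bank0 row0 -> MISS (open row0); precharges=0
Acc 3: bank1 row2 -> MISS (open row2); precharges=1
Acc 4: bank1 row0 -> MISS (open row0); precharges=2
Acc 5: bank0 row0 -> HIT
Acc 6: bank0 row3 -> MISS (open row3); precharges=3
Acc 7: bank1 row3 -> MISS (open row3); precharges=4
Acc 8: bank0 row3 -> HIT
Acc 9: bank1 row3 -> HIT
Acc 10: bank1 row3 -> HIT
Acc 11: bank0 row4 -> MISS (open row4); precharges=5
Acc 12: bank0 row0 -> MISS (open row0); precharges=6

Answer: 6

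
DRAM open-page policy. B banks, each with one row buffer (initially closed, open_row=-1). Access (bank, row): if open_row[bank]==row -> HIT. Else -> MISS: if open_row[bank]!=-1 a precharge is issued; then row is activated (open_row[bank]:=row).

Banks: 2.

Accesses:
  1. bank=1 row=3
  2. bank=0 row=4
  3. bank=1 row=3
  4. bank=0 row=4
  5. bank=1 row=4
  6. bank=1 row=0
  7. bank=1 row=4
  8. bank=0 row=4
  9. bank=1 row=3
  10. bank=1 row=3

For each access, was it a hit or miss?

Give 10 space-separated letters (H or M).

Acc 1: bank1 row3 -> MISS (open row3); precharges=0
Acc 2: bank0 row4 -> MISS (open row4); precharges=0
Acc 3: bank1 row3 -> HIT
Acc 4: bank0 row4 -> HIT
Acc 5: bank1 row4 -> MISS (open row4); precharges=1
Acc 6: bank1 row0 -> MISS (open row0); precharges=2
Acc 7: bank1 row4 -> MISS (open row4); precharges=3
Acc 8: bank0 row4 -> HIT
Acc 9: bank1 row3 -> MISS (open row3); precharges=4
Acc 10: bank1 row3 -> HIT

Answer: M M H H M M M H M H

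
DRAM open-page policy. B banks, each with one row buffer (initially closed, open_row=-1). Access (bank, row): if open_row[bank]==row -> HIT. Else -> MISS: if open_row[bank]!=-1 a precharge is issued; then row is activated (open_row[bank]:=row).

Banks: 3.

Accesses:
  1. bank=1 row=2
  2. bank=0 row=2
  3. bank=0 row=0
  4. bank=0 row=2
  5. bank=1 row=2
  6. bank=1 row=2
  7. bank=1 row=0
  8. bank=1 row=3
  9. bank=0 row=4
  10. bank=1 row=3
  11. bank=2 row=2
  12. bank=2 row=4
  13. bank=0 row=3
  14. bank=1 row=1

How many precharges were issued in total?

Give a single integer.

Answer: 8

Derivation:
Acc 1: bank1 row2 -> MISS (open row2); precharges=0
Acc 2: bank0 row2 -> MISS (open row2); precharges=0
Acc 3: bank0 row0 -> MISS (open row0); precharges=1
Acc 4: bank0 row2 -> MISS (open row2); precharges=2
Acc 5: bank1 row2 -> HIT
Acc 6: bank1 row2 -> HIT
Acc 7: bank1 row0 -> MISS (open row0); precharges=3
Acc 8: bank1 row3 -> MISS (open row3); precharges=4
Acc 9: bank0 row4 -> MISS (open row4); precharges=5
Acc 10: bank1 row3 -> HIT
Acc 11: bank2 row2 -> MISS (open row2); precharges=5
Acc 12: bank2 row4 -> MISS (open row4); precharges=6
Acc 13: bank0 row3 -> MISS (open row3); precharges=7
Acc 14: bank1 row1 -> MISS (open row1); precharges=8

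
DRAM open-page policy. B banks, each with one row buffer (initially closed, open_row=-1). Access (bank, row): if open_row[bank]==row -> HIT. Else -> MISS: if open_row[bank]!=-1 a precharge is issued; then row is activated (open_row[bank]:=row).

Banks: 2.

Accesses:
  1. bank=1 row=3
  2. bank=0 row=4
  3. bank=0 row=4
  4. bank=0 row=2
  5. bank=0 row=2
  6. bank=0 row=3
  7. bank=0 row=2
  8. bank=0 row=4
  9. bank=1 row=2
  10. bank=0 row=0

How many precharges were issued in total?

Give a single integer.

Acc 1: bank1 row3 -> MISS (open row3); precharges=0
Acc 2: bank0 row4 -> MISS (open row4); precharges=0
Acc 3: bank0 row4 -> HIT
Acc 4: bank0 row2 -> MISS (open row2); precharges=1
Acc 5: bank0 row2 -> HIT
Acc 6: bank0 row3 -> MISS (open row3); precharges=2
Acc 7: bank0 row2 -> MISS (open row2); precharges=3
Acc 8: bank0 row4 -> MISS (open row4); precharges=4
Acc 9: bank1 row2 -> MISS (open row2); precharges=5
Acc 10: bank0 row0 -> MISS (open row0); precharges=6

Answer: 6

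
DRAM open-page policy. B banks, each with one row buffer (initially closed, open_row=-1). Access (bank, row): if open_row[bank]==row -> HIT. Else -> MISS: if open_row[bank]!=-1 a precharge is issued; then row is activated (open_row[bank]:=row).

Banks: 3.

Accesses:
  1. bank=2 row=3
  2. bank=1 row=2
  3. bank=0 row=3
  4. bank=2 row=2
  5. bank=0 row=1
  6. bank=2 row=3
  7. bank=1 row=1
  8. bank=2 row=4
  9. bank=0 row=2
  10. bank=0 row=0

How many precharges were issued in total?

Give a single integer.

Acc 1: bank2 row3 -> MISS (open row3); precharges=0
Acc 2: bank1 row2 -> MISS (open row2); precharges=0
Acc 3: bank0 row3 -> MISS (open row3); precharges=0
Acc 4: bank2 row2 -> MISS (open row2); precharges=1
Acc 5: bank0 row1 -> MISS (open row1); precharges=2
Acc 6: bank2 row3 -> MISS (open row3); precharges=3
Acc 7: bank1 row1 -> MISS (open row1); precharges=4
Acc 8: bank2 row4 -> MISS (open row4); precharges=5
Acc 9: bank0 row2 -> MISS (open row2); precharges=6
Acc 10: bank0 row0 -> MISS (open row0); precharges=7

Answer: 7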